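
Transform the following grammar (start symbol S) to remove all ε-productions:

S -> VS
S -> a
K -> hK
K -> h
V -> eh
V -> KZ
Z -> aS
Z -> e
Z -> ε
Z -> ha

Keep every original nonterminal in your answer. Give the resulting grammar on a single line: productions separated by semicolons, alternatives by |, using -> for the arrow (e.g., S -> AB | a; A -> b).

S -> a | VS; K -> h | hK; V -> K | KZ | eh; Z -> e | aS | ha

Nullable set: {Z}.
V -> KZ: Z nullable, giving K | KZ.
Drop Z -> ε.
Unchanged (no nullable symbols): S -> VS; S -> a; K -> h; K -> hK; V -> eh; Z -> aS; Z -> e; Z -> ha.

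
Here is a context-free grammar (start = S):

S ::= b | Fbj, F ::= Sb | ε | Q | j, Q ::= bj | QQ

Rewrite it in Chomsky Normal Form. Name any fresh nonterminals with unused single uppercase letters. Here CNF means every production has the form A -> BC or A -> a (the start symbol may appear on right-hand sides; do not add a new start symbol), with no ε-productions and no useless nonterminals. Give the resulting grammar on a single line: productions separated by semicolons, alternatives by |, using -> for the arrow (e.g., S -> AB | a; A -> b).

Nullable: {F}; after ε-elimination: S -> b | bj | Fbj; F -> Q | j | Sb; Q -> QQ | bj.
After unit-elimination: S -> b | bj | Fbj; F -> j | QQ | Sb | bj; Q -> QQ | bj.
TERM: introduce A -> b, B -> j and substitute in every rule of length ≥2.
BIN: S -> FAB becomes S -> FC, C -> AB.

S -> b | AB | FC; A -> b; B -> j; C -> AB; F -> j | AB | QQ | SA; Q -> AB | QQ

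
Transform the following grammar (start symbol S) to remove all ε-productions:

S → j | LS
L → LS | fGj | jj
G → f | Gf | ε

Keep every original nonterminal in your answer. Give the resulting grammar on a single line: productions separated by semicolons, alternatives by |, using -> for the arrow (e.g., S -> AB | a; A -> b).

Nullable set: {G}.
Drop G -> ε.
G -> Gf: G nullable, giving Gf | f.
L -> fGj: G nullable, giving fGj | fj.
Unchanged (no nullable symbols): S -> LS; S -> j; G -> f; L -> LS; L -> jj.

S -> j | LS; G -> f | Gf; L -> LS | fj | jj | fGj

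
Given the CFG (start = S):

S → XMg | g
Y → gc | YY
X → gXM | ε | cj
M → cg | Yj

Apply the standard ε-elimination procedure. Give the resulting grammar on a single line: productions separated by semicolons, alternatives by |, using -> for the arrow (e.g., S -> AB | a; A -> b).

S -> g | Mg | XMg; M -> Yj | cg; X -> cj | gM | gXM; Y -> YY | gc

Nullable set: {X}.
S -> XMg: X nullable, giving Mg | XMg.
Drop X -> ε.
X -> gXM: X nullable, giving gM | gXM.
Unchanged (no nullable symbols): S -> g; M -> Yj; M -> cg; X -> cj; Y -> YY; Y -> gc.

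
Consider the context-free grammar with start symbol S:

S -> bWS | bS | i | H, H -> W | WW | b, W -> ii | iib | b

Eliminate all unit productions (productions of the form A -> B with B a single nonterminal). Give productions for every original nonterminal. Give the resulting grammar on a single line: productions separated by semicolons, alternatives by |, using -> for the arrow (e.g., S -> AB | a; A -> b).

Unit productions: H->W, S->H.
Unit pairs (A ⇒* B via units): (H,W), (S,H), (S,W).
S: inherits non-unit rules of {H, S, W} → WW | b | bS | bWS | i | ii | iib.
H: inherits non-unit rules of {H, W} → WW | b | ii | iib.
W: inherits non-unit rules of {W} → b | ii | iib.

S -> b | i | WW | bS | ii | bWS | iib; H -> b | WW | ii | iib; W -> b | ii | iib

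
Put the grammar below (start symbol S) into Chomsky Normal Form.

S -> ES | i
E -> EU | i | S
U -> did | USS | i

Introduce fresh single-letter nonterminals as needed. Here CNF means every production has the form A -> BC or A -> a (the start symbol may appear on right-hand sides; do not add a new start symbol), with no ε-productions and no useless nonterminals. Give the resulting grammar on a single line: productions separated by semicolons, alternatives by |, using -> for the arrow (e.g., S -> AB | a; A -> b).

S -> i | ES; A -> d; B -> i; C -> BA; D -> SS; E -> i | ES | EU; U -> i | AC | UD

No ε-productions.
After unit-elimination: S -> i | ES; E -> i | ES | EU; U -> i | USS | did.
TERM: introduce A -> d, B -> i and substitute in every rule of length ≥2.
BIN: U -> ABA becomes U -> AC, C -> BA; U -> USS becomes U -> UD, D -> SS.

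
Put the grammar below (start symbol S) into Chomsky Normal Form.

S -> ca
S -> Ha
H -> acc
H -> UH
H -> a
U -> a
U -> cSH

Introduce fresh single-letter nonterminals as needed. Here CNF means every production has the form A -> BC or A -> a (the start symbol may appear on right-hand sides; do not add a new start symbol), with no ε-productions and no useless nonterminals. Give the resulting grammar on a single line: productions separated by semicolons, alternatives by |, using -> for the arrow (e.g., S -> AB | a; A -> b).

No ε-productions.
No unit productions to eliminate.
TERM: introduce A -> a, B -> c and substitute in every rule of length ≥2.
BIN: H -> ABB becomes H -> AC, C -> BB; U -> BSH becomes U -> BD, D -> SH.

S -> BA | HA; A -> a; B -> c; C -> BB; D -> SH; H -> a | AC | UH; U -> a | BD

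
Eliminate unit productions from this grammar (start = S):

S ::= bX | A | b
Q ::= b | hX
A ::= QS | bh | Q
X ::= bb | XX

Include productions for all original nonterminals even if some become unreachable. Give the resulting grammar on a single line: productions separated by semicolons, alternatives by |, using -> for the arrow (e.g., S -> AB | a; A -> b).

Unit productions: A->Q, S->A.
Unit pairs (A ⇒* B via units): (A,Q), (S,A), (S,Q).
S: inherits non-unit rules of {A, Q, S} → QS | b | bX | bh | hX.
A: inherits non-unit rules of {A, Q} → QS | b | bh | hX.
Q: inherits non-unit rules of {Q} → b | hX.
X: inherits non-unit rules of {X} → XX | bb.

S -> b | QS | bX | bh | hX; A -> b | QS | bh | hX; Q -> b | hX; X -> XX | bb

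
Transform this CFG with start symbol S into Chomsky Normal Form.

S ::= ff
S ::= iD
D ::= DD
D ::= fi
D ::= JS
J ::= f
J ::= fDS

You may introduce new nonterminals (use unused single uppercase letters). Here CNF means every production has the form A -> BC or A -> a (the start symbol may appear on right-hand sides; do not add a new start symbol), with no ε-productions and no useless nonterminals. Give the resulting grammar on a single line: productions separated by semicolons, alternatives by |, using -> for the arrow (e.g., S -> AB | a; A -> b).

S -> AA | BD; A -> f; B -> i; C -> DS; D -> AB | DD | JS; J -> f | AC

No ε-productions.
No unit productions to eliminate.
TERM: introduce A -> f, B -> i and substitute in every rule of length ≥2.
BIN: J -> ADS becomes J -> AC, C -> DS.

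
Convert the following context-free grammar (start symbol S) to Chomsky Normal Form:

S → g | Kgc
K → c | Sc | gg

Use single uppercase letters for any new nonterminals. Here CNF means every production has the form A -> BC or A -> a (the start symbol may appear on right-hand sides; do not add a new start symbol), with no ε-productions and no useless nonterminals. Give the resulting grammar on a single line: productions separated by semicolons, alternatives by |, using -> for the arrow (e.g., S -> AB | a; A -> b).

No ε-productions.
No unit productions to eliminate.
TERM: introduce A -> c, B -> g and substitute in every rule of length ≥2.
BIN: S -> KBA becomes S -> KC, C -> BA.

S -> g | KC; A -> c; B -> g; C -> BA; K -> c | BB | SA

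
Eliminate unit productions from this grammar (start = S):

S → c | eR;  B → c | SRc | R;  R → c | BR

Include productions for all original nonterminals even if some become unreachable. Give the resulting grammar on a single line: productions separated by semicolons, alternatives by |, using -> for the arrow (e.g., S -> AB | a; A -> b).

S -> c | eR; B -> c | BR | SRc; R -> c | BR

Unit productions: B->R.
Unit pairs (A ⇒* B via units): (B,R).
S: inherits non-unit rules of {S} → c | eR.
B: inherits non-unit rules of {B, R} → BR | SRc | c.
R: inherits non-unit rules of {R} → BR | c.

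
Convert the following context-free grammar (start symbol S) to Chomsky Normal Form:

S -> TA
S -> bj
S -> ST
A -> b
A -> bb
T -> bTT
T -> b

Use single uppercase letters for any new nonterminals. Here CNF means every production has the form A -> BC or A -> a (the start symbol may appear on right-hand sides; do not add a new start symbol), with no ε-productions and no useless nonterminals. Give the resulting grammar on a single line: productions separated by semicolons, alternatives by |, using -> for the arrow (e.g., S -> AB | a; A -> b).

S -> BC | ST | TA; A -> b | BB; B -> b; C -> j; D -> TT; T -> b | BD

No ε-productions.
No unit productions to eliminate.
TERM: introduce B -> b, C -> j and substitute in every rule of length ≥2.
BIN: T -> BTT becomes T -> BD, D -> TT.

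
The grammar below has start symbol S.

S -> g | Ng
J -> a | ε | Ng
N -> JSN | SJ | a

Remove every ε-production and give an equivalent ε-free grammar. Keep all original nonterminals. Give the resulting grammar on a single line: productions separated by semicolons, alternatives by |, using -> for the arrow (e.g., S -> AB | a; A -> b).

Nullable set: {J}.
Drop J -> ε.
N -> JSN: J nullable, giving JSN | SN.
N -> SJ: J nullable, giving S | SJ.
Unchanged (no nullable symbols): S -> Ng; S -> g; J -> Ng; J -> a; N -> a.

S -> g | Ng; J -> a | Ng; N -> S | a | SJ | SN | JSN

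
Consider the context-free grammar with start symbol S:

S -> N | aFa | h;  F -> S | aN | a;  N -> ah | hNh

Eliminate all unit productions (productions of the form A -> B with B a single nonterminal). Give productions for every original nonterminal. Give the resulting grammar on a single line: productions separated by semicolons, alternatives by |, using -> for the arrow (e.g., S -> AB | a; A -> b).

S -> h | ah | aFa | hNh; F -> a | h | aN | ah | aFa | hNh; N -> ah | hNh

Unit productions: F->S, S->N.
Unit pairs (A ⇒* B via units): (F,N), (F,S), (S,N).
S: inherits non-unit rules of {N, S} → aFa | ah | h | hNh.
F: inherits non-unit rules of {F, N, S} → a | aFa | aN | ah | h | hNh.
N: inherits non-unit rules of {N} → ah | hNh.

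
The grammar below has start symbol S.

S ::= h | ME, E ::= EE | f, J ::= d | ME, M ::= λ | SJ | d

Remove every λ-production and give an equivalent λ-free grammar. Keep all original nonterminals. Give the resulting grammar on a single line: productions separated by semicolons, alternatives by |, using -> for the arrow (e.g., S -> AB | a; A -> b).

S -> E | h | ME; E -> f | EE; J -> E | d | ME; M -> d | SJ

Nullable set: {M}.
S -> ME: M nullable, giving E | ME.
J -> ME: M nullable, giving E | ME.
Drop M -> λ.
Unchanged (no nullable symbols): S -> h; E -> EE; E -> f; J -> d; M -> SJ; M -> d.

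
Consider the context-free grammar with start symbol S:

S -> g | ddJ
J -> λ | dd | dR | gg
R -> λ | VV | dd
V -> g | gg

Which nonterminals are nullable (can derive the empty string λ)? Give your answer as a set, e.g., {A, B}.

{J, R}

Directly nullable (have an ε-rule): {J, R}.
Not nullable: S, V — each has a terminal in every rule's right-hand side or depends on a non-nullable symbol.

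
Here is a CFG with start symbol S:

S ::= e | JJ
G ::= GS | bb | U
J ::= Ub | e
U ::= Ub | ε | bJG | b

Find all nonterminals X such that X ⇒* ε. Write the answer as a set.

{G, U}

Directly nullable (have an ε-rule): {U}.
G is nullable via G -> U (every symbol on the right is already known nullable).
Not nullable: J, S — each has a terminal in every rule's right-hand side or depends on a non-nullable symbol.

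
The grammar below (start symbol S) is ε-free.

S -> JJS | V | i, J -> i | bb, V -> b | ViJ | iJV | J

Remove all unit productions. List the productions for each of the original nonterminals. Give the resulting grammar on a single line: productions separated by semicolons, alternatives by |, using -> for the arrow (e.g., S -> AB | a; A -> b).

Unit productions: S->V, V->J.
Unit pairs (A ⇒* B via units): (S,J), (S,V), (V,J).
S: inherits non-unit rules of {J, S, V} → JJS | ViJ | b | bb | i | iJV.
J: inherits non-unit rules of {J} → bb | i.
V: inherits non-unit rules of {J, V} → ViJ | b | bb | i | iJV.

S -> b | i | bb | JJS | ViJ | iJV; J -> i | bb; V -> b | i | bb | ViJ | iJV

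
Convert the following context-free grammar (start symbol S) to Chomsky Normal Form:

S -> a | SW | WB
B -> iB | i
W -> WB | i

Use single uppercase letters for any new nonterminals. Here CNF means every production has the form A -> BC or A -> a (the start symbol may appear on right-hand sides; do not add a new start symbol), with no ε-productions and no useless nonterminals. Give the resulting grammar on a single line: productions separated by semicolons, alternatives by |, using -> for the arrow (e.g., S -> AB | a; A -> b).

No ε-productions.
No unit productions to eliminate.
TERM: introduce A -> i and substitute in every rule of length ≥2.

S -> a | SW | WB; A -> i; B -> i | AB; W -> i | WB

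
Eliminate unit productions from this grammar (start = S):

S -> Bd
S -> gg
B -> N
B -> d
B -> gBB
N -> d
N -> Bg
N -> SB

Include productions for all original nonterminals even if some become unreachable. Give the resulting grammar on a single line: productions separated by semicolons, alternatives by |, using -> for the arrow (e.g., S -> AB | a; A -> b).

Unit productions: B->N.
Unit pairs (A ⇒* B via units): (B,N).
S: inherits non-unit rules of {S} → Bd | gg.
B: inherits non-unit rules of {B, N} → Bg | SB | d | gBB.
N: inherits non-unit rules of {N} → Bg | SB | d.

S -> Bd | gg; B -> d | Bg | SB | gBB; N -> d | Bg | SB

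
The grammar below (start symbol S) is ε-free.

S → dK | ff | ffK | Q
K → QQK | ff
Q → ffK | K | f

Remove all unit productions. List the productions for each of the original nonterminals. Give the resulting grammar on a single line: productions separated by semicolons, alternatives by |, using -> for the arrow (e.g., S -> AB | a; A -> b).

Unit productions: Q->K, S->Q.
Unit pairs (A ⇒* B via units): (Q,K), (S,K), (S,Q).
S: inherits non-unit rules of {K, Q, S} → QQK | dK | f | ff | ffK.
K: inherits non-unit rules of {K} → QQK | ff.
Q: inherits non-unit rules of {K, Q} → QQK | f | ff | ffK.

S -> f | dK | ff | QQK | ffK; K -> ff | QQK; Q -> f | ff | QQK | ffK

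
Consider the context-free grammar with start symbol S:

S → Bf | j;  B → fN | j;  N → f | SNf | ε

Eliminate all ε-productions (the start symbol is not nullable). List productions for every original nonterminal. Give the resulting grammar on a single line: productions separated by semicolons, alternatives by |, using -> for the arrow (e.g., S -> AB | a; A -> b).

Nullable set: {N}.
B -> fN: N nullable, giving f | fN.
Drop N -> ε.
N -> SNf: N nullable, giving SNf | Sf.
Unchanged (no nullable symbols): S -> Bf; S -> j; B -> j; N -> f.

S -> j | Bf; B -> f | j | fN; N -> f | Sf | SNf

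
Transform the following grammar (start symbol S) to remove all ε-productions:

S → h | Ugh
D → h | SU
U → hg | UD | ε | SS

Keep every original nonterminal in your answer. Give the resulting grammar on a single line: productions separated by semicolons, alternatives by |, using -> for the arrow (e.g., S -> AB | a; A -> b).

Nullable set: {U}.
S -> Ugh: U nullable, giving Ugh | gh.
D -> SU: U nullable, giving S | SU.
Drop U -> ε.
U -> UD: U nullable, giving D | UD.
Unchanged (no nullable symbols): S -> h; D -> h; U -> SS; U -> hg.

S -> h | gh | Ugh; D -> S | h | SU; U -> D | SS | UD | hg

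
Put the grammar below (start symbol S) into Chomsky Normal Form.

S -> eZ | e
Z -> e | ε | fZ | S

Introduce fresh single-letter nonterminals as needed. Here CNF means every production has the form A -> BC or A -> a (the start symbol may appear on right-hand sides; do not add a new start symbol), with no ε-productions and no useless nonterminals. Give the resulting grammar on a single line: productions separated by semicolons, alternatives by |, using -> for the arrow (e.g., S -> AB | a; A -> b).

S -> e | AZ; A -> e; B -> f; Z -> e | f | AZ | BZ

Nullable: {Z}; after ε-elimination: S -> e | eZ; Z -> S | e | f | fZ.
After unit-elimination: S -> e | eZ; Z -> e | f | eZ | fZ.
TERM: introduce A -> e, B -> f and substitute in every rule of length ≥2.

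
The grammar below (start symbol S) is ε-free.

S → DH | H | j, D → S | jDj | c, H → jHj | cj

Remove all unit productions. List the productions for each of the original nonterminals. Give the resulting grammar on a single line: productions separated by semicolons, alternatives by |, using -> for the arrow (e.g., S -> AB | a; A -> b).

Unit productions: D->S, S->H.
Unit pairs (A ⇒* B via units): (D,H), (D,S), (S,H).
S: inherits non-unit rules of {H, S} → DH | cj | j | jHj.
D: inherits non-unit rules of {D, H, S} → DH | c | cj | j | jDj | jHj.
H: inherits non-unit rules of {H} → cj | jHj.

S -> j | DH | cj | jHj; D -> c | j | DH | cj | jDj | jHj; H -> cj | jHj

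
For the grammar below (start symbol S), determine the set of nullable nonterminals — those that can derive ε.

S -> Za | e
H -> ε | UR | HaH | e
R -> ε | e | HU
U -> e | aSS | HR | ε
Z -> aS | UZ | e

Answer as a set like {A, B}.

{H, R, U}

Directly nullable (have an ε-rule): {H, R, U}.
Not nullable: S, Z — each has a terminal in every rule's right-hand side or depends on a non-nullable symbol.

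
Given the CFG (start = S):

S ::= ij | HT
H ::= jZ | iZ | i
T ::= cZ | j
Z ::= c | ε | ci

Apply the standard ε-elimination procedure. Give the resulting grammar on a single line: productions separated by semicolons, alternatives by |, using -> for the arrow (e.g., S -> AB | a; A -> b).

S -> HT | ij; H -> i | j | iZ | jZ; T -> c | j | cZ; Z -> c | ci

Nullable set: {Z}.
H -> iZ: Z nullable, giving i | iZ.
H -> jZ: Z nullable, giving j | jZ.
T -> cZ: Z nullable, giving c | cZ.
Drop Z -> ε.
Unchanged (no nullable symbols): S -> HT; S -> ij; H -> i; T -> j; Z -> c; Z -> ci.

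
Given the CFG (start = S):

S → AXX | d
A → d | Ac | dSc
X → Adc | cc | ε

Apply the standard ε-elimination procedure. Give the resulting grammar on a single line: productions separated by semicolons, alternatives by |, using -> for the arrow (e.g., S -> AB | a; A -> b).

Nullable set: {X}.
S -> AXX: X, X nullable, giving A | AX | AXX.
Drop X -> ε.
Unchanged (no nullable symbols): S -> d; A -> Ac; A -> d; A -> dSc; X -> Adc; X -> cc.

S -> A | d | AX | AXX; A -> d | Ac | dSc; X -> cc | Adc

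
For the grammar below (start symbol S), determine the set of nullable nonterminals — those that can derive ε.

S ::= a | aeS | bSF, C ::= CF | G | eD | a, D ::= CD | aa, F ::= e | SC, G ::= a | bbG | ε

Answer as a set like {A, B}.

{C, G}

Directly nullable (have an ε-rule): {G}.
C is nullable via C -> G (every symbol on the right is already known nullable).
Not nullable: D, F, S — each has a terminal in every rule's right-hand side or depends on a non-nullable symbol.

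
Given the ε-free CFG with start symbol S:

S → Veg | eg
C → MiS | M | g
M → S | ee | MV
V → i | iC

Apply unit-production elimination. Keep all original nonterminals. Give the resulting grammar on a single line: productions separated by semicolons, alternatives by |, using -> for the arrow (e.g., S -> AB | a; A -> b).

Unit productions: C->M, M->S.
Unit pairs (A ⇒* B via units): (C,M), (C,S), (M,S).
S: inherits non-unit rules of {S} → Veg | eg.
C: inherits non-unit rules of {C, M, S} → MV | MiS | Veg | ee | eg | g.
M: inherits non-unit rules of {M, S} → MV | Veg | ee | eg.
V: inherits non-unit rules of {V} → i | iC.

S -> eg | Veg; C -> g | MV | ee | eg | MiS | Veg; M -> MV | ee | eg | Veg; V -> i | iC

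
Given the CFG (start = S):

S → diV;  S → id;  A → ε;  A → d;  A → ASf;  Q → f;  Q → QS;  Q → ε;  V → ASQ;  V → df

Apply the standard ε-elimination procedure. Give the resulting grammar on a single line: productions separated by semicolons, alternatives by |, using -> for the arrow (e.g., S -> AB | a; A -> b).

S -> id | diV; A -> d | Sf | ASf; Q -> S | f | QS; V -> S | AS | SQ | df | ASQ

Nullable set: {A, Q}.
Drop A -> ε.
A -> ASf: A nullable, giving ASf | Sf.
Drop Q -> ε.
Q -> QS: Q nullable, giving QS | S.
V -> ASQ: A, Q nullable, giving AS | ASQ | S | SQ.
Unchanged (no nullable symbols): S -> diV; S -> id; A -> d; Q -> f; V -> df.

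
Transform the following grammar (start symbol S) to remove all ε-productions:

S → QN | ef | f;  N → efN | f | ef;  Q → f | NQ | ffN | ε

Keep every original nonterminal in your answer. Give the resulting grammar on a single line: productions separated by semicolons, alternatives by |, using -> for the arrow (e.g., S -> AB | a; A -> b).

Nullable set: {Q}.
S -> QN: Q nullable, giving N | QN.
Drop Q -> ε.
Q -> NQ: Q nullable, giving N | NQ.
Unchanged (no nullable symbols): S -> ef; S -> f; N -> ef; N -> efN; N -> f; Q -> f; Q -> ffN.

S -> N | f | QN | ef; N -> f | ef | efN; Q -> N | f | NQ | ffN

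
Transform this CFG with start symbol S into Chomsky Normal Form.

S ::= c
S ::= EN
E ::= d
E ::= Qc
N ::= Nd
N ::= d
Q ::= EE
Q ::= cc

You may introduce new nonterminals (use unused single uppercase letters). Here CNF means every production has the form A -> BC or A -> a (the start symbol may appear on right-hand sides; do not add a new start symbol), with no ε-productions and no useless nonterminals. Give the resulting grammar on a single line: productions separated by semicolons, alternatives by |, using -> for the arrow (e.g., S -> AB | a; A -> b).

S -> c | EN; A -> c; B -> d; E -> d | QA; N -> d | NB; Q -> AA | EE

No ε-productions.
No unit productions to eliminate.
TERM: introduce A -> c, B -> d and substitute in every rule of length ≥2.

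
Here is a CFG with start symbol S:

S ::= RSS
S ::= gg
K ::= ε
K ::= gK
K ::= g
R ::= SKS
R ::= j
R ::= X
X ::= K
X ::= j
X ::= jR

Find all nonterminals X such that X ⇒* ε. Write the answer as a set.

{K, R, X}

Directly nullable (have an ε-rule): {K}.
X is nullable via X -> K (every symbol on the right is already known nullable).
R is nullable via R -> X (every symbol on the right is already known nullable).
Not nullable: S — each has a terminal in every rule's right-hand side or depends on a non-nullable symbol.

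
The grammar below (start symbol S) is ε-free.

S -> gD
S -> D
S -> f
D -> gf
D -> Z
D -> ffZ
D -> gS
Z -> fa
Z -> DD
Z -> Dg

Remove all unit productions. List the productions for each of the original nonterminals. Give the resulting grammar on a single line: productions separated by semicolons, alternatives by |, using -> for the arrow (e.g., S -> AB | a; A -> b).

S -> f | DD | Dg | fa | gD | gS | gf | ffZ; D -> DD | Dg | fa | gS | gf | ffZ; Z -> DD | Dg | fa

Unit productions: D->Z, S->D.
Unit pairs (A ⇒* B via units): (D,Z), (S,D), (S,Z).
S: inherits non-unit rules of {D, S, Z} → DD | Dg | f | fa | ffZ | gD | gS | gf.
D: inherits non-unit rules of {D, Z} → DD | Dg | fa | ffZ | gS | gf.
Z: inherits non-unit rules of {Z} → DD | Dg | fa.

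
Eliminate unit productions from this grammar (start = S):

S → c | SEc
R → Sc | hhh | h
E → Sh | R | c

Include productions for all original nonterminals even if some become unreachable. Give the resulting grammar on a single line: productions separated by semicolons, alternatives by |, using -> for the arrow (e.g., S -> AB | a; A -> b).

S -> c | SEc; E -> c | h | Sc | Sh | hhh; R -> h | Sc | hhh

Unit productions: E->R.
Unit pairs (A ⇒* B via units): (E,R).
S: inherits non-unit rules of {S} → SEc | c.
E: inherits non-unit rules of {E, R} → Sc | Sh | c | h | hhh.
R: inherits non-unit rules of {R} → Sc | h | hhh.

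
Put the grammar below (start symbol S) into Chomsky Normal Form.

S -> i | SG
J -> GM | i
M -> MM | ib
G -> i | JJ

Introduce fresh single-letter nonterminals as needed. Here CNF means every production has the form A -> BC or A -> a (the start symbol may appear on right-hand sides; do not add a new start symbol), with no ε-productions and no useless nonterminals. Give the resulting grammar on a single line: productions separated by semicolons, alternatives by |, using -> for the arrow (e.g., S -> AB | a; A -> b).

No ε-productions.
No unit productions to eliminate.
TERM: introduce B -> b, A -> i and substitute in every rule of length ≥2.

S -> i | SG; A -> i; B -> b; G -> i | JJ; J -> i | GM; M -> AB | MM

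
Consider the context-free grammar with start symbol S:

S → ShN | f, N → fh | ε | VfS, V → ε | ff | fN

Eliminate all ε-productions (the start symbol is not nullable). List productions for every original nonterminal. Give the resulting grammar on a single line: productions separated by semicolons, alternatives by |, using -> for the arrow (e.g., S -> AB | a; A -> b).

S -> f | Sh | ShN; N -> fS | fh | VfS; V -> f | fN | ff

Nullable set: {N, V}.
S -> ShN: N nullable, giving Sh | ShN.
Drop N -> ε.
N -> VfS: V nullable, giving VfS | fS.
Drop V -> ε.
V -> fN: N nullable, giving f | fN.
Unchanged (no nullable symbols): S -> f; N -> fh; V -> ff.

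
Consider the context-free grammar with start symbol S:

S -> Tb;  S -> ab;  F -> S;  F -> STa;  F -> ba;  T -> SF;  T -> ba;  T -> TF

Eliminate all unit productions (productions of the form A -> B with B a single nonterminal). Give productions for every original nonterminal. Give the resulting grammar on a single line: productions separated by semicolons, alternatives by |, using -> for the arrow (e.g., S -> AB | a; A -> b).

S -> Tb | ab; F -> Tb | ab | ba | STa; T -> SF | TF | ba

Unit productions: F->S.
Unit pairs (A ⇒* B via units): (F,S).
S: inherits non-unit rules of {S} → Tb | ab.
F: inherits non-unit rules of {F, S} → STa | Tb | ab | ba.
T: inherits non-unit rules of {T} → SF | TF | ba.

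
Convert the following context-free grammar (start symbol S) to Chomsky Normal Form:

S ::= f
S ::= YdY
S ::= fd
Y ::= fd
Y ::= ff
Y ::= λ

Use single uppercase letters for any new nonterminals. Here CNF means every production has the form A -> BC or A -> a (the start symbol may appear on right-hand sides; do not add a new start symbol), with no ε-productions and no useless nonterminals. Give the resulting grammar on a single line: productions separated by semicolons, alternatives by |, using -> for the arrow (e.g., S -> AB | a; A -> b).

Nullable: {Y}; after ε-elimination: S -> d | f | Yd | dY | fd | YdY; Y -> fd | ff.
No unit productions to eliminate.
TERM: introduce A -> d, B -> f and substitute in every rule of length ≥2.
BIN: S -> YAY becomes S -> YC, C -> AY.

S -> d | f | AY | BA | YA | YC; A -> d; B -> f; C -> AY; Y -> BA | BB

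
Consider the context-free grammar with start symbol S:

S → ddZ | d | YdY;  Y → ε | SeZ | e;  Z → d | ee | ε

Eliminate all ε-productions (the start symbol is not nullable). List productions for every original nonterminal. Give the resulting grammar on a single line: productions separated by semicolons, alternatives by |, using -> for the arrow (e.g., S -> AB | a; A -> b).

Nullable set: {Y, Z}.
S -> YdY: Y, Y nullable, giving Yd | YdY | d | dY.
S -> ddZ: Z nullable, giving dd | ddZ.
Drop Y -> ε.
Y -> SeZ: Z nullable, giving Se | SeZ.
Drop Z -> ε.
Unchanged (no nullable symbols): S -> d; Y -> e; Z -> d; Z -> ee.

S -> d | Yd | dY | dd | YdY | ddZ; Y -> e | Se | SeZ; Z -> d | ee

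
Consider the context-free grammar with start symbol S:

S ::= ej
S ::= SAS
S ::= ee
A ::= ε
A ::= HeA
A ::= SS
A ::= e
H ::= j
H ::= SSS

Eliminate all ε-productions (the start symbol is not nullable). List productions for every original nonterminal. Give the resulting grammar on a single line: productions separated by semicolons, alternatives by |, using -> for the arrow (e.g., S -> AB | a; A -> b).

S -> SS | ee | ej | SAS; A -> e | He | SS | HeA; H -> j | SSS

Nullable set: {A}.
S -> SAS: A nullable, giving SAS | SS.
Drop A -> ε.
A -> HeA: A nullable, giving He | HeA.
Unchanged (no nullable symbols): S -> ee; S -> ej; A -> SS; A -> e; H -> SSS; H -> j.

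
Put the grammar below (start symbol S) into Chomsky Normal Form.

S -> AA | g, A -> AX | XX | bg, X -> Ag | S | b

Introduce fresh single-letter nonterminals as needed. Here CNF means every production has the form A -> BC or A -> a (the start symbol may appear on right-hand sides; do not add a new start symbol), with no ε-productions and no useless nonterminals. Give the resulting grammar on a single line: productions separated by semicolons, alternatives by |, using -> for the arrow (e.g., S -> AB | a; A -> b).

S -> g | AA; A -> AX | BC | XX; B -> b; C -> g; X -> b | g | AA | AC

No ε-productions.
After unit-elimination: S -> g | AA; A -> AX | XX | bg; X -> b | g | AA | Ag.
TERM: introduce B -> b, C -> g and substitute in every rule of length ≥2.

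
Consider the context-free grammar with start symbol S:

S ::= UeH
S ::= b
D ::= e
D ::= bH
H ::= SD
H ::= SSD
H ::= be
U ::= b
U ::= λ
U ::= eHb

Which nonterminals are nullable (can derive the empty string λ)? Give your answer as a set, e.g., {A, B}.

{U}

Directly nullable (have an ε-rule): {U}.
Not nullable: D, H, S — each has a terminal in every rule's right-hand side or depends on a non-nullable symbol.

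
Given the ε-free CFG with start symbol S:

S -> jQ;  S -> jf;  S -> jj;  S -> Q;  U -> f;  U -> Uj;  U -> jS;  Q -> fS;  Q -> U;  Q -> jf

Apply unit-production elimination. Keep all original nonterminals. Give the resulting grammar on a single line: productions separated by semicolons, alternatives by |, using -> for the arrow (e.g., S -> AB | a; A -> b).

Unit productions: Q->U, S->Q.
Unit pairs (A ⇒* B via units): (Q,U), (S,Q), (S,U).
S: inherits non-unit rules of {Q, S, U} → Uj | f | fS | jQ | jS | jf | jj.
Q: inherits non-unit rules of {Q, U} → Uj | f | fS | jS | jf.
U: inherits non-unit rules of {U} → Uj | f | jS.

S -> f | Uj | fS | jQ | jS | jf | jj; Q -> f | Uj | fS | jS | jf; U -> f | Uj | jS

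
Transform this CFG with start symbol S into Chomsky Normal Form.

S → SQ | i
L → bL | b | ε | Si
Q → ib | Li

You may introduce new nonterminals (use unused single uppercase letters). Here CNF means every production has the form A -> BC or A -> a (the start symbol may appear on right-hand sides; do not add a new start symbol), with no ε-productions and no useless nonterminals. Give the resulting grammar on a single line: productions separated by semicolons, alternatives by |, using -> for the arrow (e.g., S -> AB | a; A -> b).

Nullable: {L}; after ε-elimination: S -> i | SQ; L -> b | Si | bL; Q -> i | Li | ib.
No unit productions to eliminate.
TERM: introduce B -> b, A -> i and substitute in every rule of length ≥2.

S -> i | SQ; A -> i; B -> b; L -> b | BL | SA; Q -> i | AB | LA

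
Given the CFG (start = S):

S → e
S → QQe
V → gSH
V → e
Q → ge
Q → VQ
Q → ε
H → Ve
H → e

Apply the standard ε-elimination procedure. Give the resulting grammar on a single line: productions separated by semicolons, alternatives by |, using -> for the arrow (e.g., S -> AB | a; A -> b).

Nullable set: {Q}.
S -> QQe: Q, Q nullable, giving QQe | Qe | e.
Drop Q -> ε.
Q -> VQ: Q nullable, giving V | VQ.
Unchanged (no nullable symbols): S -> e; H -> Ve; H -> e; Q -> ge; V -> e; V -> gSH.

S -> e | Qe | QQe; H -> e | Ve; Q -> V | VQ | ge; V -> e | gSH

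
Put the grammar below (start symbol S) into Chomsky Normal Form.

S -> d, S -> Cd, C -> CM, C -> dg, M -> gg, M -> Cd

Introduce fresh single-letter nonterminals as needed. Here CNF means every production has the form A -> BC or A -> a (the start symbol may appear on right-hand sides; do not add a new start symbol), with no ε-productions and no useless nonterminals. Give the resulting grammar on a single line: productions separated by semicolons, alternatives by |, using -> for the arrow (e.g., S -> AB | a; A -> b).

S -> d | CA; A -> d; B -> g; C -> AB | CM; M -> BB | CA

No ε-productions.
No unit productions to eliminate.
TERM: introduce A -> d, B -> g and substitute in every rule of length ≥2.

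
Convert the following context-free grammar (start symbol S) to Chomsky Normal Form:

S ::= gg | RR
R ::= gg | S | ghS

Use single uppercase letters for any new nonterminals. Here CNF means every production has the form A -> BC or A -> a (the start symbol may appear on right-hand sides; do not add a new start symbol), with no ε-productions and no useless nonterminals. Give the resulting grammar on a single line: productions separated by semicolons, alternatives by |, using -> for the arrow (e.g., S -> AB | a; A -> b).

S -> AA | RR; A -> g; B -> h; C -> BS; R -> AA | AC | RR

No ε-productions.
After unit-elimination: S -> RR | gg; R -> RR | gg | ghS.
TERM: introduce A -> g, B -> h and substitute in every rule of length ≥2.
BIN: R -> ABS becomes R -> AC, C -> BS.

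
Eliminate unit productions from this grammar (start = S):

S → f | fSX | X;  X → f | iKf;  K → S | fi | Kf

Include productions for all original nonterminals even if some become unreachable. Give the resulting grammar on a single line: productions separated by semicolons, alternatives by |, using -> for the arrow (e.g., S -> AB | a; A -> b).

Unit productions: K->S, S->X.
Unit pairs (A ⇒* B via units): (K,S), (K,X), (S,X).
S: inherits non-unit rules of {S, X} → f | fSX | iKf.
K: inherits non-unit rules of {K, S, X} → Kf | f | fSX | fi | iKf.
X: inherits non-unit rules of {X} → f | iKf.

S -> f | fSX | iKf; K -> f | Kf | fi | fSX | iKf; X -> f | iKf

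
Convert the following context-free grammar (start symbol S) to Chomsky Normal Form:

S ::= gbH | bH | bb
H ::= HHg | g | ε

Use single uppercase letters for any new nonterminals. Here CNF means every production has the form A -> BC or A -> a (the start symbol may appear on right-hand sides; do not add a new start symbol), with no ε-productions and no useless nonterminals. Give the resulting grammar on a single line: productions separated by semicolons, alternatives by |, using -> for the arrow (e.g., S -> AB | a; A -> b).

Nullable: {H}; after ε-elimination: S -> b | bH | bb | gb | gbH; H -> g | Hg | HHg.
No unit productions to eliminate.
TERM: introduce B -> b, A -> g and substitute in every rule of length ≥2.
BIN: H -> HHA becomes H -> HC, C -> HA; S -> ABH becomes S -> AD, D -> BH.

S -> b | AB | AD | BB | BH; A -> g; B -> b; C -> HA; D -> BH; H -> g | HA | HC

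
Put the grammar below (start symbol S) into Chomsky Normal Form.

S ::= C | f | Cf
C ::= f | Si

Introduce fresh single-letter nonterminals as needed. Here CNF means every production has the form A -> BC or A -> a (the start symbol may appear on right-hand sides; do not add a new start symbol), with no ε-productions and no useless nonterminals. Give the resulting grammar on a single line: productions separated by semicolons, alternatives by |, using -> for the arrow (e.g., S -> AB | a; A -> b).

S -> f | CB | SA; A -> i; B -> f; C -> f | SA

No ε-productions.
After unit-elimination: S -> f | Cf | Si; C -> f | Si.
TERM: introduce B -> f, A -> i and substitute in every rule of length ≥2.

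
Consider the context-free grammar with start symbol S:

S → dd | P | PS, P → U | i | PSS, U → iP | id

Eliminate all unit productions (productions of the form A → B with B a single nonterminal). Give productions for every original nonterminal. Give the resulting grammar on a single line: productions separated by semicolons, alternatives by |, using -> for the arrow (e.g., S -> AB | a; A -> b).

Unit productions: P->U, S->P.
Unit pairs (A ⇒* B via units): (P,U), (S,P), (S,U).
S: inherits non-unit rules of {P, S, U} → PS | PSS | dd | i | iP | id.
P: inherits non-unit rules of {P, U} → PSS | i | iP | id.
U: inherits non-unit rules of {U} → iP | id.

S -> i | PS | dd | iP | id | PSS; P -> i | iP | id | PSS; U -> iP | id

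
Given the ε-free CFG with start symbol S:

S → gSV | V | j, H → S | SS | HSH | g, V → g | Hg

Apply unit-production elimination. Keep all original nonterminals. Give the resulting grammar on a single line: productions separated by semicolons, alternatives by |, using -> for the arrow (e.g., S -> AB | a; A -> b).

S -> g | j | Hg | gSV; H -> g | j | Hg | SS | HSH | gSV; V -> g | Hg

Unit productions: H->S, S->V.
Unit pairs (A ⇒* B via units): (H,S), (H,V), (S,V).
S: inherits non-unit rules of {S, V} → Hg | g | gSV | j.
H: inherits non-unit rules of {H, S, V} → HSH | Hg | SS | g | gSV | j.
V: inherits non-unit rules of {V} → Hg | g.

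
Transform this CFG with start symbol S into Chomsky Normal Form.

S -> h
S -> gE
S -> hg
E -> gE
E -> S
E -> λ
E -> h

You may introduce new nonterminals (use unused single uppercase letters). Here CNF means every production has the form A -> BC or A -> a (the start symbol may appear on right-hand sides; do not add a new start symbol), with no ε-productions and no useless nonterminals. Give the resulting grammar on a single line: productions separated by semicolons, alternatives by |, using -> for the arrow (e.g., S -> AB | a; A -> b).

Nullable: {E}; after ε-elimination: S -> g | h | gE | hg; E -> S | g | h | gE.
After unit-elimination: S -> g | h | gE | hg; E -> g | h | gE | hg.
TERM: introduce A -> g, B -> h and substitute in every rule of length ≥2.

S -> g | h | AE | BA; A -> g; B -> h; E -> g | h | AE | BA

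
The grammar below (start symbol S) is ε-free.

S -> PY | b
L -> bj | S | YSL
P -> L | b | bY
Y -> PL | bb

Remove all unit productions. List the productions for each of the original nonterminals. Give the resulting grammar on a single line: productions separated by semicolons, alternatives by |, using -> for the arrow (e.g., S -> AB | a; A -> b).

Unit productions: L->S, P->L.
Unit pairs (A ⇒* B via units): (L,S), (P,L), (P,S).
S: inherits non-unit rules of {S} → PY | b.
L: inherits non-unit rules of {L, S} → PY | YSL | b | bj.
P: inherits non-unit rules of {L, P, S} → PY | YSL | b | bY | bj.
Y: inherits non-unit rules of {Y} → PL | bb.

S -> b | PY; L -> b | PY | bj | YSL; P -> b | PY | bY | bj | YSL; Y -> PL | bb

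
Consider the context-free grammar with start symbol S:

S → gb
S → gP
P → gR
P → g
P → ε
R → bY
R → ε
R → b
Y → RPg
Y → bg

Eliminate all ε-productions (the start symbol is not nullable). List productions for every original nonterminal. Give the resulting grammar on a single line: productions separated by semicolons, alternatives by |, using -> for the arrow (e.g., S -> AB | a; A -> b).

S -> g | gP | gb; P -> g | gR; R -> b | bY; Y -> g | Pg | Rg | bg | RPg

Nullable set: {P, R}.
S -> gP: P nullable, giving g | gP.
Drop P -> ε.
P -> gR: R nullable, giving g | gR.
Drop R -> ε.
Y -> RPg: R, P nullable, giving Pg | RPg | Rg | g.
Unchanged (no nullable symbols): S -> gb; P -> g; R -> b; R -> bY; Y -> bg.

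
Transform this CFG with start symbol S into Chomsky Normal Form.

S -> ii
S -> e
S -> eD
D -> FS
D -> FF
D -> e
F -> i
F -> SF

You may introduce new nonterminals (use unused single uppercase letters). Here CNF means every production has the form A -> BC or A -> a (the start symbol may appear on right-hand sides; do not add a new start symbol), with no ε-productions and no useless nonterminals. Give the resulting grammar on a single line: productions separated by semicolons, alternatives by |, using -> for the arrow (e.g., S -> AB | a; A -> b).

S -> e | AD | BB; A -> e; B -> i; D -> e | FF | FS; F -> i | SF

No ε-productions.
No unit productions to eliminate.
TERM: introduce A -> e, B -> i and substitute in every rule of length ≥2.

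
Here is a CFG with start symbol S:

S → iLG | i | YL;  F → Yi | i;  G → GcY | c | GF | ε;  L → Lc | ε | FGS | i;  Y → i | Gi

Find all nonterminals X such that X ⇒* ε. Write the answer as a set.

{G, L}

Directly nullable (have an ε-rule): {G, L}.
Not nullable: F, S, Y — each has a terminal in every rule's right-hand side or depends on a non-nullable symbol.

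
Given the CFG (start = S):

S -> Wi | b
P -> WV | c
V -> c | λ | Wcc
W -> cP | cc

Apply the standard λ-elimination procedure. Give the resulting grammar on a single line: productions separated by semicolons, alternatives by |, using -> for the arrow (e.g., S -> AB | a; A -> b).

S -> b | Wi; P -> W | c | WV; V -> c | Wcc; W -> cP | cc

Nullable set: {V}.
P -> WV: V nullable, giving W | WV.
Drop V -> λ.
Unchanged (no nullable symbols): S -> Wi; S -> b; P -> c; V -> Wcc; V -> c; W -> cP; W -> cc.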